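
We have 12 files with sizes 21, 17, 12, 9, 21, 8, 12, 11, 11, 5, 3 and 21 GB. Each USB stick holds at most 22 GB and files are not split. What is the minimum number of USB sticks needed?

8

Total = 21 + 21 + 21 + 17 + 12 + 12 + 11 + 11 + 9 + 8 + 5 + 3 = 151 GB.
Lower bound: ⌈151/22⌉ = 7 USB sticks.
A packing using 8 USB sticks:
  USB stick 1: 21 = 21
  USB stick 2: 21 = 21
  USB stick 3: 21 = 21
  USB stick 4: 17 + 5 = 22
  USB stick 5: 12 + 9 = 21
  USB stick 6: 12 + 8 = 20
  USB stick 7: 11 + 11 = 22
  USB stick 8: 3 = 3
No arrangement into 7 USB sticks stays within capacity, so 8 is optimal.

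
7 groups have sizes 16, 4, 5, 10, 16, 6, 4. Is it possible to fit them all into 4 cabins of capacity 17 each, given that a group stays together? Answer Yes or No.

Yes

A valid assignment using 4 cabins:
  cabin 1: 16 = 16
  cabin 2: 16 = 16
  cabin 3: 10 + 6 = 16
  cabin 4: 5 + 4 + 4 = 13
Every load is within 17, so 4 cabins suffice.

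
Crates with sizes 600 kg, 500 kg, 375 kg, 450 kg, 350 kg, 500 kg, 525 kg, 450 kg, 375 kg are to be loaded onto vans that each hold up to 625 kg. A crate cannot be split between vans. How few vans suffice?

9

Total = 600 + 525 + 500 + 500 + 450 + 450 + 375 + 375 + 350 = 4125 kg.
Lower bound: ⌈4125/625⌉ = 7 vans.
Also, 9 crates each exceed 625/2 kg, and no two of those can share a van, so at least 9 vans are needed.
A packing using 9 vans:
  van 1: 600 = 600
  van 2: 525 = 525
  van 3: 500 = 500
  van 4: 500 = 500
  van 5: 450 = 450
  van 6: 450 = 450
  van 7: 375 = 375
  van 8: 375 = 375
  van 9: 350 = 350
This matches the lower bound, so 9 is optimal.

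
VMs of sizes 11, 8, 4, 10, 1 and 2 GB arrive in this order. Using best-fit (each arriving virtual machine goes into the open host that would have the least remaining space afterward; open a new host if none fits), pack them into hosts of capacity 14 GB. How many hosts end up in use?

  11 → host 1 (new)  [load 11/14]
  8 → host 2 (new)  [load 8/14]
  4 → host 2  [load 12/14]
  10 → host 3 (new)  [load 10/14]
  1 → host 2  [load 13/14]
  2 → host 1  [load 13/14]
3 hosts opened.

3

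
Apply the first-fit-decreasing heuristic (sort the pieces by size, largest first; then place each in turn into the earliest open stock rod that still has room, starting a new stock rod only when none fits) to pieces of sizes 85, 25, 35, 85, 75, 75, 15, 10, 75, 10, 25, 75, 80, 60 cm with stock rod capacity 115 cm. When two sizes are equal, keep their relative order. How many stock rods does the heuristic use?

8

Sorted descending: 85, 85, 80, 75, 75, 75, 75, 60, 35, 25, 25, 15, 10, 10.
  85 → stock rod 1 (new)  [load 85/115]
  85 → stock rod 2 (new)  [load 85/115]
  80 → stock rod 3 (new)  [load 80/115]
  75 → stock rod 4 (new)  [load 75/115]
  75 → stock rod 5 (new)  [load 75/115]
  75 → stock rod 6 (new)  [load 75/115]
  75 → stock rod 7 (new)  [load 75/115]
  60 → stock rod 8 (new)  [load 60/115]
  35 → stock rod 3  [load 115/115]
  25 → stock rod 1  [load 110/115]
  25 → stock rod 2  [load 110/115]
  15 → stock rod 4  [load 90/115]
  10 → stock rod 4  [load 100/115]
  10 → stock rod 4  [load 110/115]
8 stock rods opened.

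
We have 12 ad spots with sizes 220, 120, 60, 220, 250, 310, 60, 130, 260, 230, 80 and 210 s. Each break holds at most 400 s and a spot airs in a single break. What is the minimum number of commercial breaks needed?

Total = 310 + 260 + 250 + 230 + 220 + 220 + 210 + 130 + 120 + 80 + 60 + 60 = 2150 s.
Lower bound: ⌈2150/400⌉ = 6 commercial breaks.
Also, 7 ad spots each exceed 200 s, and no two of those can share a break, so at least 7 commercial breaks are needed.
A packing using 7 commercial breaks:
  break 1: 310 + 80 = 390
  break 2: 260 + 130 = 390
  break 3: 250 + 120 = 370
  break 4: 230 + 60 + 60 = 350
  break 5: 220 = 220
  break 6: 220 = 220
  break 7: 210 = 210
This matches the lower bound, so 7 is optimal.

7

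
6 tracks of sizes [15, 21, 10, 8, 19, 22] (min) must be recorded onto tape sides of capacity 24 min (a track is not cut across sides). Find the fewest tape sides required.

5

Total = 22 + 21 + 19 + 15 + 10 + 8 = 95 min.
Lower bound: ⌈95/24⌉ = 4 tape sides.
A packing using 5 tape sides:
  side 1: 22 = 22
  side 2: 21 = 21
  side 3: 19 = 19
  side 4: 15 + 8 = 23
  side 5: 10 = 10
No arrangement into 4 tape sides stays within capacity, so 5 is optimal.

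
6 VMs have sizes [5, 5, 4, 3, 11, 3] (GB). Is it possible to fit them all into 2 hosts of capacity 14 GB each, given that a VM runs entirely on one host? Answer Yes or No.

No

Total = 31 GB; ⌈31/14⌉ = 3.
At least 3 hosts are required, but only 2 are allowed.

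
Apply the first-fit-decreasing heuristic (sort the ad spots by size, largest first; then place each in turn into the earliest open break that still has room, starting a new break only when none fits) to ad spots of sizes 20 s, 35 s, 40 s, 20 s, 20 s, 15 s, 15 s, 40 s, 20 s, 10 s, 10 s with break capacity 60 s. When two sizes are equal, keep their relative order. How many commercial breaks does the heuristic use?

5

Sorted descending: 40, 40, 35, 20, 20, 20, 20, 15, 15, 10, 10.
  40 → break 1 (new)  [load 40/60]
  40 → break 2 (new)  [load 40/60]
  35 → break 3 (new)  [load 35/60]
  20 → break 1  [load 60/60]
  20 → break 2  [load 60/60]
  20 → break 3  [load 55/60]
  20 → break 4 (new)  [load 20/60]
  15 → break 4  [load 35/60]
  15 → break 4  [load 50/60]
  10 → break 4  [load 60/60]
  10 → break 5 (new)  [load 10/60]
5 commercial breaks opened.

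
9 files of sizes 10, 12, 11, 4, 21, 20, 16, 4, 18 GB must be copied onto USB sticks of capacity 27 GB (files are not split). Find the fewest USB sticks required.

5

Total = 21 + 20 + 18 + 16 + 12 + 11 + 10 + 4 + 4 = 116 GB.
Lower bound: ⌈116/27⌉ = 5 USB sticks.
A packing using 5 USB sticks:
  USB stick 1: 21 + 4 = 25
  USB stick 2: 20 + 4 = 24
  USB stick 3: 18 = 18
  USB stick 4: 16 + 11 = 27
  USB stick 5: 12 + 10 = 22
This matches the lower bound, so 5 is optimal.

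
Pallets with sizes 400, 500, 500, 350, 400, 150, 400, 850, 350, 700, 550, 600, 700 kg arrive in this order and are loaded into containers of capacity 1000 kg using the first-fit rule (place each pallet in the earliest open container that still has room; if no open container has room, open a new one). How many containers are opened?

8

  400 → container 1 (new)  [load 400/1000]
  500 → container 1  [load 900/1000]
  500 → container 2 (new)  [load 500/1000]
  350 → container 2  [load 850/1000]
  400 → container 3 (new)  [load 400/1000]
  150 → container 2  [load 1000/1000]
  400 → container 3  [load 800/1000]
  850 → container 4 (new)  [load 850/1000]
  350 → container 5 (new)  [load 350/1000]
  700 → container 6 (new)  [load 700/1000]
  550 → container 5  [load 900/1000]
  600 → container 7 (new)  [load 600/1000]
  700 → container 8 (new)  [load 700/1000]
8 containers opened.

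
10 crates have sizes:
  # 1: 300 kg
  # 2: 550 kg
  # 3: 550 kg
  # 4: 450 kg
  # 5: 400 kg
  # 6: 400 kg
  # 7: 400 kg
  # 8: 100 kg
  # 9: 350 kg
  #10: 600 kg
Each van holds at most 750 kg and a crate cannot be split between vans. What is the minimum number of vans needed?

Total = 600 + 550 + 550 + 450 + 400 + 400 + 400 + 350 + 300 + 100 = 4100 kg.
Lower bound: ⌈4100/750⌉ = 6 vans.
Also, 7 crates each exceed 375 kg, and no two of those can share a van, so at least 7 vans are needed.
A packing using 7 vans:
  van 1: 600 + 100 = 700
  van 2: 550 = 550
  van 3: 550 = 550
  van 4: 450 + 300 = 750
  van 5: 400 + 350 = 750
  van 6: 400 = 400
  van 7: 400 = 400
This matches the lower bound, so 7 is optimal.

7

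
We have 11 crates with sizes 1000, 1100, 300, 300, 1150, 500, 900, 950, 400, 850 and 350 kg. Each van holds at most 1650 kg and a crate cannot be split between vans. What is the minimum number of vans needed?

6

Total = 1150 + 1100 + 1000 + 950 + 900 + 850 + 500 + 400 + 350 + 300 + 300 = 7800 kg.
Lower bound: ⌈7800/1650⌉ = 5 vans.
Also, 6 crates each exceed 825 kg, and no two of those can share a van, so at least 6 vans are needed.
A packing using 6 vans:
  van 1: 1150 + 500 = 1650
  van 2: 1100 + 400 = 1500
  van 3: 1000 + 350 + 300 = 1650
  van 4: 950 + 300 = 1250
  van 5: 900 = 900
  van 6: 850 = 850
This matches the lower bound, so 6 is optimal.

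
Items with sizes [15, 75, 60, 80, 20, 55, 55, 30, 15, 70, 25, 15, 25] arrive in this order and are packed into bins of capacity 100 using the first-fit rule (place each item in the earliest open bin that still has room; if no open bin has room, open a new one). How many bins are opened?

  15 → bin 1 (new)  [load 15/100]
  75 → bin 1  [load 90/100]
  60 → bin 2 (new)  [load 60/100]
  80 → bin 3 (new)  [load 80/100]
  20 → bin 2  [load 80/100]
  55 → bin 4 (new)  [load 55/100]
  55 → bin 5 (new)  [load 55/100]
  30 → bin 4  [load 85/100]
  15 → bin 2  [load 95/100]
  70 → bin 6 (new)  [load 70/100]
  25 → bin 5  [load 80/100]
  15 → bin 3  [load 95/100]
  25 → bin 6  [load 95/100]
6 bins opened.

6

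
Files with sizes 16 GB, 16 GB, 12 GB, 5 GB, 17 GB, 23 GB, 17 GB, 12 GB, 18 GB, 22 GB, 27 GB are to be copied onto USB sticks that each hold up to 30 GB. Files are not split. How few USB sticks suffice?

8

Total = 27 + 23 + 22 + 18 + 17 + 17 + 16 + 16 + 12 + 12 + 5 = 185 GB.
Lower bound: ⌈185/30⌉ = 7 USB sticks.
Also, 8 files each exceed 15 GB, and no two of those can share a USB stick, so at least 8 USB sticks are needed.
A packing using 8 USB sticks:
  USB stick 1: 27 = 27
  USB stick 2: 23 + 5 = 28
  USB stick 3: 22 = 22
  USB stick 4: 18 + 12 = 30
  USB stick 5: 17 + 12 = 29
  USB stick 6: 17 = 17
  USB stick 7: 16 = 16
  USB stick 8: 16 = 16
This matches the lower bound, so 8 is optimal.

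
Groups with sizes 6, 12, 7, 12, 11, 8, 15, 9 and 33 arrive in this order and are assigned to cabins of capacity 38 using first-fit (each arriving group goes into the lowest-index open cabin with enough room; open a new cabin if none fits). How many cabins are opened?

  6 → cabin 1 (new)  [load 6/38]
  12 → cabin 1  [load 18/38]
  7 → cabin 1  [load 25/38]
  12 → cabin 1  [load 37/38]
  11 → cabin 2 (new)  [load 11/38]
  8 → cabin 2  [load 19/38]
  15 → cabin 2  [load 34/38]
  9 → cabin 3 (new)  [load 9/38]
  33 → cabin 4 (new)  [load 33/38]
4 cabins opened.

4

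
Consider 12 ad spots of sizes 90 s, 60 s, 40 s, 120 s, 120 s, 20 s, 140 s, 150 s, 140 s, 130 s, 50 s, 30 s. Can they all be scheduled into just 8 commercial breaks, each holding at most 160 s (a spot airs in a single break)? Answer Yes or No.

Yes

A valid assignment using 8 commercial breaks:
  break 1: 150 = 150
  break 2: 140 + 20 = 160
  break 3: 140 = 140
  break 4: 130 + 30 = 160
  break 5: 120 + 40 = 160
  break 6: 120 = 120
  break 7: 90 + 60 = 150
  break 8: 50 = 50
Every load is within 160 s, so 8 commercial breaks suffice.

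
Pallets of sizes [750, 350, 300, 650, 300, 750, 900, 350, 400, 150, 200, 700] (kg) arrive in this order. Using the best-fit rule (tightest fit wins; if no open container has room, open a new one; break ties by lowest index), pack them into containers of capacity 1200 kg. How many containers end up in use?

  750 → container 1 (new)  [load 750/1200]
  350 → container 1  [load 1100/1200]
  300 → container 2 (new)  [load 300/1200]
  650 → container 2  [load 950/1200]
  300 → container 3 (new)  [load 300/1200]
  750 → container 3  [load 1050/1200]
  900 → container 4 (new)  [load 900/1200]
  350 → container 5 (new)  [load 350/1200]
  400 → container 5  [load 750/1200]
  150 → container 3  [load 1200/1200]
  200 → container 2  [load 1150/1200]
  700 → container 6 (new)  [load 700/1200]
6 containers opened.

6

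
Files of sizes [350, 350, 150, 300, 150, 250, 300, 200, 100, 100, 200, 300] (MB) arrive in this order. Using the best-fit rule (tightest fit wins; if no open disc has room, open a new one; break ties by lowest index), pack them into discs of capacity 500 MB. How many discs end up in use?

  350 → disc 1 (new)  [load 350/500]
  350 → disc 2 (new)  [load 350/500]
  150 → disc 1  [load 500/500]
  300 → disc 3 (new)  [load 300/500]
  150 → disc 2  [load 500/500]
  250 → disc 4 (new)  [load 250/500]
  300 → disc 5 (new)  [load 300/500]
  200 → disc 3  [load 500/500]
  100 → disc 5  [load 400/500]
  100 → disc 5  [load 500/500]
  200 → disc 4  [load 450/500]
  300 → disc 6 (new)  [load 300/500]
6 discs opened.

6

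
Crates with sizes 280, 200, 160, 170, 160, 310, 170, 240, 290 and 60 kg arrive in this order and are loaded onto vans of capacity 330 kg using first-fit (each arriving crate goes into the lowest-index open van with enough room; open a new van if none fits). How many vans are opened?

  280 → van 1 (new)  [load 280/330]
  200 → van 2 (new)  [load 200/330]
  160 → van 3 (new)  [load 160/330]
  170 → van 3  [load 330/330]
  160 → van 4 (new)  [load 160/330]
  310 → van 5 (new)  [load 310/330]
  170 → van 4  [load 330/330]
  240 → van 6 (new)  [load 240/330]
  290 → van 7 (new)  [load 290/330]
  60 → van 2  [load 260/330]
7 vans opened.

7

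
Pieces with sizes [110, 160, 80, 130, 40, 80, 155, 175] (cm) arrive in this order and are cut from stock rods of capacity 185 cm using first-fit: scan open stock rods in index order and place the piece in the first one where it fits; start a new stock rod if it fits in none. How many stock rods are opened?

6

  110 → stock rod 1 (new)  [load 110/185]
  160 → stock rod 2 (new)  [load 160/185]
  80 → stock rod 3 (new)  [load 80/185]
  130 → stock rod 4 (new)  [load 130/185]
  40 → stock rod 1  [load 150/185]
  80 → stock rod 3  [load 160/185]
  155 → stock rod 5 (new)  [load 155/185]
  175 → stock rod 6 (new)  [load 175/185]
6 stock rods opened.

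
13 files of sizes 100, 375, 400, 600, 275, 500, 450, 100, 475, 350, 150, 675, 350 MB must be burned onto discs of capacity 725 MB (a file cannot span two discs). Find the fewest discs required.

Total = 675 + 600 + 500 + 475 + 450 + 400 + 375 + 350 + 350 + 275 + 150 + 100 + 100 = 4800 MB.
Lower bound: ⌈4800/725⌉ = 7 discs.
A packing using 8 discs:
  disc 1: 675 = 675
  disc 2: 600 + 100 = 700
  disc 3: 500 + 150 = 650
  disc 4: 475 + 100 = 575
  disc 5: 450 + 275 = 725
  disc 6: 400 = 400
  disc 7: 375 + 350 = 725
  disc 8: 350 = 350
No arrangement into 7 discs stays within capacity, so 8 is optimal.

8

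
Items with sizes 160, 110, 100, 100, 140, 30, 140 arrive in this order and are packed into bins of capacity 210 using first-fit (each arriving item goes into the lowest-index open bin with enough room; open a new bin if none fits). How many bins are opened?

5

  160 → bin 1 (new)  [load 160/210]
  110 → bin 2 (new)  [load 110/210]
  100 → bin 2  [load 210/210]
  100 → bin 3 (new)  [load 100/210]
  140 → bin 4 (new)  [load 140/210]
  30 → bin 1  [load 190/210]
  140 → bin 5 (new)  [load 140/210]
5 bins opened.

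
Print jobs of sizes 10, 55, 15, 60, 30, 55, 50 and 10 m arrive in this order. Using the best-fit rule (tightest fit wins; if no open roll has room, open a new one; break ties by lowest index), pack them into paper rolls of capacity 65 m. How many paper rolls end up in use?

5

  10 → roll 1 (new)  [load 10/65]
  55 → roll 1  [load 65/65]
  15 → roll 2 (new)  [load 15/65]
  60 → roll 3 (new)  [load 60/65]
  30 → roll 2  [load 45/65]
  55 → roll 4 (new)  [load 55/65]
  50 → roll 5 (new)  [load 50/65]
  10 → roll 4  [load 65/65]
5 paper rolls opened.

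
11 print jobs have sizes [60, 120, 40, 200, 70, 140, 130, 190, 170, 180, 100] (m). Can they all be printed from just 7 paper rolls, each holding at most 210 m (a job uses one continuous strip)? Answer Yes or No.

Total = 1400 m; ⌈1400/210⌉ = 7.
The bound of 7 does not rule out 7, but exhaustive search shows no assignment into 7 paper rolls of capacity 210 m exists — the minimum is 8.

No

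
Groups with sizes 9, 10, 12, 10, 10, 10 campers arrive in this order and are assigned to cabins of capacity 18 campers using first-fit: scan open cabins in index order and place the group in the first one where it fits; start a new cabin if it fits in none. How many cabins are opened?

6

  9 → cabin 1 (new)  [load 9/18]
  10 → cabin 2 (new)  [load 10/18]
  12 → cabin 3 (new)  [load 12/18]
  10 → cabin 4 (new)  [load 10/18]
  10 → cabin 5 (new)  [load 10/18]
  10 → cabin 6 (new)  [load 10/18]
6 cabins opened.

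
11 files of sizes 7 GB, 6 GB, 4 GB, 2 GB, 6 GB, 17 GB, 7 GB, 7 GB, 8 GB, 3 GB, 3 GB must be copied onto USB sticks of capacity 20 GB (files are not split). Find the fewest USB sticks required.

Total = 17 + 8 + 7 + 7 + 7 + 6 + 6 + 4 + 3 + 3 + 2 = 70 GB.
Lower bound: ⌈70/20⌉ = 4 USB sticks.
A packing using 4 USB sticks:
  USB stick 1: 17 + 3 = 20
  USB stick 2: 8 + 7 + 4 = 19
  USB stick 3: 7 + 7 + 6 = 20
  USB stick 4: 6 + 3 + 2 = 11
This matches the lower bound, so 4 is optimal.

4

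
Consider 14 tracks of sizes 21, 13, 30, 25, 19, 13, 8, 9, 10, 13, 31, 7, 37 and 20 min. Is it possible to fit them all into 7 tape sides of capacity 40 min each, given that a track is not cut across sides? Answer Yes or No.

Yes

A valid assignment using 7 tape sides:
  side 1: 37 = 37
  side 2: 31 + 9 = 40
  side 3: 30 + 10 = 40
  side 4: 25 + 13 = 38
  side 5: 21 + 19 = 40
  side 6: 20 + 13 + 7 = 40
  side 7: 13 + 8 = 21
Every load is within 40 min, so 7 tape sides suffice.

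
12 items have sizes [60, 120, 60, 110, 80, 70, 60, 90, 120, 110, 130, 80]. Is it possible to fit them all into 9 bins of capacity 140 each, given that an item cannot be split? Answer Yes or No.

A valid assignment using 9 bins:
  bin 1: 130 = 130
  bin 2: 120 = 120
  bin 3: 120 = 120
  bin 4: 110 = 110
  bin 5: 110 = 110
  bin 6: 90 = 90
  bin 7: 80 + 60 = 140
  bin 8: 80 + 60 = 140
  bin 9: 70 + 60 = 130
Every load is within 140, so 9 bins suffice.

Yes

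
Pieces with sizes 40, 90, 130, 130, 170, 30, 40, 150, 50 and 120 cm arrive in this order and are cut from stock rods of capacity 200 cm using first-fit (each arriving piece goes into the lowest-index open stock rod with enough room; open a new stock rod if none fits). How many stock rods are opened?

  40 → stock rod 1 (new)  [load 40/200]
  90 → stock rod 1  [load 130/200]
  130 → stock rod 2 (new)  [load 130/200]
  130 → stock rod 3 (new)  [load 130/200]
  170 → stock rod 4 (new)  [load 170/200]
  30 → stock rod 1  [load 160/200]
  40 → stock rod 1  [load 200/200]
  150 → stock rod 5 (new)  [load 150/200]
  50 → stock rod 2  [load 180/200]
  120 → stock rod 6 (new)  [load 120/200]
6 stock rods opened.

6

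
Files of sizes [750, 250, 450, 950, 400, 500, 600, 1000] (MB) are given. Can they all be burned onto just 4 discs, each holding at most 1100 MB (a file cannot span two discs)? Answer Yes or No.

Total = 4900 MB; ⌈4900/1100⌉ = 5.
At least 5 discs are required, but only 4 are allowed.

No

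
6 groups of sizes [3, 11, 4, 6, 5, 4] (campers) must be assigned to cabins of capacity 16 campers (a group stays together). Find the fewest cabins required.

3

Total = 11 + 6 + 5 + 4 + 4 + 3 = 33 campers.
Lower bound: ⌈33/16⌉ = 3 cabins.
A packing using 3 cabins:
  cabin 1: 11 + 5 = 16
  cabin 2: 6 + 4 + 4 = 14
  cabin 3: 3 = 3
This matches the lower bound, so 3 is optimal.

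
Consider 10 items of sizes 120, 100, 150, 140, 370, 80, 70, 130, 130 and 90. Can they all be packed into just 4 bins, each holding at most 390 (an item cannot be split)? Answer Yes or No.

Yes

A valid assignment using 4 bins:
  bin 1: 370 = 370
  bin 2: 150 + 140 + 100 = 390
  bin 3: 130 + 130 + 120 = 380
  bin 4: 90 + 80 + 70 = 240
Every load is within 390, so 4 bins suffice.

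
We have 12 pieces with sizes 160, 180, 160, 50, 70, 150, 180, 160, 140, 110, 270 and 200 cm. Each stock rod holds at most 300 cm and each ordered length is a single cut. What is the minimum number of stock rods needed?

Total = 270 + 200 + 180 + 180 + 160 + 160 + 160 + 150 + 140 + 110 + 70 + 50 = 1830 cm.
Lower bound: ⌈1830/300⌉ = 7 stock rods.
A packing using 8 stock rods:
  stock rod 1: 270 = 270
  stock rod 2: 200 + 70 = 270
  stock rod 3: 180 + 110 = 290
  stock rod 4: 180 + 50 = 230
  stock rod 5: 160 + 140 = 300
  stock rod 6: 160 = 160
  stock rod 7: 160 = 160
  stock rod 8: 150 = 150
No arrangement into 7 stock rods stays within capacity, so 8 is optimal.

8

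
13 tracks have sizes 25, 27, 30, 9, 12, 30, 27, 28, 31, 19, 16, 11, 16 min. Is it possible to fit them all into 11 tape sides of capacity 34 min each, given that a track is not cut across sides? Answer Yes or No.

Yes

A valid assignment using 10 tape sides:
  side 1: 31 = 31
  side 2: 30 = 30
  side 3: 30 = 30
  side 4: 28 = 28
  side 5: 27 = 27
  side 6: 27 = 27
  side 7: 25 + 9 = 34
  side 8: 19 + 12 = 31
  side 9: 16 + 16 = 32
  side 10: 11 = 11
That uses only 10 ≤ 11, so 11 tape sides are enough.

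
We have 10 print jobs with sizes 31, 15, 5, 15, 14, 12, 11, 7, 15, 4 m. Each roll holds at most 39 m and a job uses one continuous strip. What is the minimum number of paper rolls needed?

4

Total = 31 + 15 + 15 + 15 + 14 + 12 + 11 + 7 + 5 + 4 = 129 m.
Lower bound: ⌈129/39⌉ = 4 paper rolls.
A packing using 4 paper rolls:
  roll 1: 31 + 7 = 38
  roll 2: 15 + 15 + 5 + 4 = 39
  roll 3: 15 + 14 = 29
  roll 4: 12 + 11 = 23
This matches the lower bound, so 4 is optimal.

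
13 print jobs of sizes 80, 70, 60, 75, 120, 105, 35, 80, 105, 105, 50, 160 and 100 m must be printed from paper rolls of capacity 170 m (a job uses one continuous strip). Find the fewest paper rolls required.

8

Total = 160 + 120 + 105 + 105 + 105 + 100 + 80 + 80 + 75 + 70 + 60 + 50 + 35 = 1145 m.
Lower bound: ⌈1145/170⌉ = 7 paper rolls.
A packing using 8 paper rolls:
  roll 1: 160 = 160
  roll 2: 120 + 50 = 170
  roll 3: 105 + 60 = 165
  roll 4: 105 + 35 = 140
  roll 5: 105 = 105
  roll 6: 100 + 70 = 170
  roll 7: 80 + 80 = 160
  roll 8: 75 = 75
No arrangement into 7 paper rolls stays within capacity, so 8 is optimal.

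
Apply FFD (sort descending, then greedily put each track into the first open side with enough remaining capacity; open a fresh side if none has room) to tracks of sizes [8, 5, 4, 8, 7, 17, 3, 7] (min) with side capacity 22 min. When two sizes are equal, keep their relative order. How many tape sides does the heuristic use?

Sorted descending: 17, 8, 8, 7, 7, 5, 4, 3.
  17 → side 1 (new)  [load 17/22]
  8 → side 2 (new)  [load 8/22]
  8 → side 2  [load 16/22]
  7 → side 3 (new)  [load 7/22]
  7 → side 3  [load 14/22]
  5 → side 1  [load 22/22]
  4 → side 2  [load 20/22]
  3 → side 3  [load 17/22]
3 tape sides opened.

3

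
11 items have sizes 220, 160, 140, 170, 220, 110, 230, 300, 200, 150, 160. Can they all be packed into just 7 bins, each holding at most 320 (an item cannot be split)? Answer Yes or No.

Total = 2060; ⌈2060/320⌉ = 7.
The bound of 7 does not rule out 7, but exhaustive search shows no assignment into 7 bins of capacity 320 exists — the minimum is 8.

No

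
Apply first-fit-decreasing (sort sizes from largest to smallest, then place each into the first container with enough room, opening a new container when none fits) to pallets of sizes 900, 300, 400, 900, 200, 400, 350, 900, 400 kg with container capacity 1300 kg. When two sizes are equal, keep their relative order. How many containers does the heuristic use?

Sorted descending: 900, 900, 900, 400, 400, 400, 350, 300, 200.
  900 → container 1 (new)  [load 900/1300]
  900 → container 2 (new)  [load 900/1300]
  900 → container 3 (new)  [load 900/1300]
  400 → container 1  [load 1300/1300]
  400 → container 2  [load 1300/1300]
  400 → container 3  [load 1300/1300]
  350 → container 4 (new)  [load 350/1300]
  300 → container 4  [load 650/1300]
  200 → container 4  [load 850/1300]
4 containers opened.

4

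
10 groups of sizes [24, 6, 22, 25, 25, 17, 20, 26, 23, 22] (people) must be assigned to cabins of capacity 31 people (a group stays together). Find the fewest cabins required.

9

Total = 26 + 25 + 25 + 24 + 23 + 22 + 22 + 20 + 17 + 6 = 210 people.
Lower bound: ⌈210/31⌉ = 7 cabins.
Also, 9 groups each exceed 31/2 people, and no two of those can share a cabin, so at least 9 cabins are needed.
A packing using 9 cabins:
  cabin 1: 26 = 26
  cabin 2: 25 + 6 = 31
  cabin 3: 25 = 25
  cabin 4: 24 = 24
  cabin 5: 23 = 23
  cabin 6: 22 = 22
  cabin 7: 22 = 22
  cabin 8: 20 = 20
  cabin 9: 17 = 17
This matches the lower bound, so 9 is optimal.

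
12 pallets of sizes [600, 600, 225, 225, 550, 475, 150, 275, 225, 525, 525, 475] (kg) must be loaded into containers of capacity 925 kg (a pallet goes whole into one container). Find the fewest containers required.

7

Total = 600 + 600 + 550 + 525 + 525 + 475 + 475 + 275 + 225 + 225 + 225 + 150 = 4850 kg.
Lower bound: ⌈4850/925⌉ = 6 containers.
Also, 7 pallets each exceed 925/2 kg, and no two of those can share a container, so at least 7 containers are needed.
A packing using 7 containers:
  container 1: 600 + 275 = 875
  container 2: 600 + 225 = 825
  container 3: 550 + 225 + 150 = 925
  container 4: 525 + 225 = 750
  container 5: 525 = 525
  container 6: 475 = 475
  container 7: 475 = 475
This matches the lower bound, so 7 is optimal.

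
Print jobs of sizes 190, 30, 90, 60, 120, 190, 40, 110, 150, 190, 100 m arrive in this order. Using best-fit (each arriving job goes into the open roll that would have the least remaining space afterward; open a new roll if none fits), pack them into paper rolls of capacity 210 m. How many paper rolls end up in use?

  190 → roll 1 (new)  [load 190/210]
  30 → roll 2 (new)  [load 30/210]
  90 → roll 2  [load 120/210]
  60 → roll 2  [load 180/210]
  120 → roll 3 (new)  [load 120/210]
  190 → roll 4 (new)  [load 190/210]
  40 → roll 3  [load 160/210]
  110 → roll 5 (new)  [load 110/210]
  150 → roll 6 (new)  [load 150/210]
  190 → roll 7 (new)  [load 190/210]
  100 → roll 5  [load 210/210]
7 paper rolls opened.

7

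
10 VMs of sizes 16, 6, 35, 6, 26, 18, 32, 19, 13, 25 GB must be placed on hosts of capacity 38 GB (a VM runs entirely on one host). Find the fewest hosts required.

6

Total = 35 + 32 + 26 + 25 + 19 + 18 + 16 + 13 + 6 + 6 = 196 GB.
Lower bound: ⌈196/38⌉ = 6 hosts.
A packing using 6 hosts:
  host 1: 35 = 35
  host 2: 32 + 6 = 38
  host 3: 26 + 6 = 32
  host 4: 25 + 13 = 38
  host 5: 19 + 18 = 37
  host 6: 16 = 16
This matches the lower bound, so 6 is optimal.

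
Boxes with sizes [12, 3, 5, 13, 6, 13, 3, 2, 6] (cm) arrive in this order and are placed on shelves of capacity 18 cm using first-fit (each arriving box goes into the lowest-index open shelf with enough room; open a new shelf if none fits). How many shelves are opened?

4

  12 → shelf 1 (new)  [load 12/18]
  3 → shelf 1  [load 15/18]
  5 → shelf 2 (new)  [load 5/18]
  13 → shelf 2  [load 18/18]
  6 → shelf 3 (new)  [load 6/18]
  13 → shelf 4 (new)  [load 13/18]
  3 → shelf 1  [load 18/18]
  2 → shelf 3  [load 8/18]
  6 → shelf 3  [load 14/18]
4 shelves opened.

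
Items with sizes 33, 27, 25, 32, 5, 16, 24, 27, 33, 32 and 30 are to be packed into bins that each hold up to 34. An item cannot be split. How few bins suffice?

10

Total = 33 + 33 + 32 + 32 + 30 + 27 + 27 + 25 + 24 + 16 + 5 = 284.
Lower bound: ⌈284/34⌉ = 9 bins.
A packing using 10 bins:
  bin 1: 33 = 33
  bin 2: 33 = 33
  bin 3: 32 = 32
  bin 4: 32 = 32
  bin 5: 30 = 30
  bin 6: 27 + 5 = 32
  bin 7: 27 = 27
  bin 8: 25 = 25
  bin 9: 24 = 24
  bin 10: 16 = 16
No arrangement into 9 bins stays within capacity, so 10 is optimal.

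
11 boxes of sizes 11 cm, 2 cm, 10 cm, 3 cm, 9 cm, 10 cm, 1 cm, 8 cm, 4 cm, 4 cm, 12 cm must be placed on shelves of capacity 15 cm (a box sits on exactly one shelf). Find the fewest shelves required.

6

Total = 12 + 11 + 10 + 10 + 9 + 8 + 4 + 4 + 3 + 2 + 1 = 74 cm.
Lower bound: ⌈74/15⌉ = 5 shelves.
Also, 6 boxes each exceed 15/2 cm, and no two of those can share a shelf, so at least 6 shelves are needed.
A packing using 6 shelves:
  shelf 1: 12 + 3 = 15
  shelf 2: 11 + 4 = 15
  shelf 3: 10 + 4 + 1 = 15
  shelf 4: 10 + 2 = 12
  shelf 5: 9 = 9
  shelf 6: 8 = 8
This matches the lower bound, so 6 is optimal.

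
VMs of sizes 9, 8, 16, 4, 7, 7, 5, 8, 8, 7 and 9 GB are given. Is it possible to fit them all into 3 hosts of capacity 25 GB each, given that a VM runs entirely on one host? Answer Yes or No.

No

Total = 88 GB; ⌈88/25⌉ = 4.
At least 4 hosts are required, but only 3 are allowed.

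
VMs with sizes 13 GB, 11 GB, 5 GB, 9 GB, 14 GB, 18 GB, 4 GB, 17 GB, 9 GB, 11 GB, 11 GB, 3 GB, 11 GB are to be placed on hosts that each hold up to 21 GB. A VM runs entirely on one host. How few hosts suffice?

Total = 18 + 17 + 14 + 13 + 11 + 11 + 11 + 11 + 9 + 9 + 5 + 4 + 3 = 136 GB.
Lower bound: ⌈136/21⌉ = 7 hosts.
Also, 8 VMs each exceed 21/2 GB, and no two of those can share a host, so at least 8 hosts are needed.
A packing using 8 hosts:
  host 1: 18 + 3 = 21
  host 2: 17 + 4 = 21
  host 3: 14 + 5 = 19
  host 4: 13 = 13
  host 5: 11 + 9 = 20
  host 6: 11 + 9 = 20
  host 7: 11 = 11
  host 8: 11 = 11
This matches the lower bound, so 8 is optimal.

8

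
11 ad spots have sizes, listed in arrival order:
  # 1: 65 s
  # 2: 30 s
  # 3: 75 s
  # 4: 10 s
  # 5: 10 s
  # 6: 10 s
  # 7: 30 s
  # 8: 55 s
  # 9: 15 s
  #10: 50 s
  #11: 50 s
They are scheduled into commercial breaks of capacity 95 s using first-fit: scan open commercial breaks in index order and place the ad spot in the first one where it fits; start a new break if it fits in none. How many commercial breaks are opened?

  65 → break 1 (new)  [load 65/95]
  30 → break 1  [load 95/95]
  75 → break 2 (new)  [load 75/95]
  10 → break 2  [load 85/95]
  10 → break 2  [load 95/95]
  10 → break 3 (new)  [load 10/95]
  30 → break 3  [load 40/95]
  55 → break 3  [load 95/95]
  15 → break 4 (new)  [load 15/95]
  50 → break 4  [load 65/95]
  50 → break 5 (new)  [load 50/95]
5 commercial breaks opened.

5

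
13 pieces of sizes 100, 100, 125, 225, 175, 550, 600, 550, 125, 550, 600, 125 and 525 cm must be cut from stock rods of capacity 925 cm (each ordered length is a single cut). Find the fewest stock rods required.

Total = 600 + 600 + 550 + 550 + 550 + 525 + 225 + 175 + 125 + 125 + 125 + 100 + 100 = 4350 cm.
Lower bound: ⌈4350/925⌉ = 5 stock rods.
Also, 6 pieces each exceed 925/2 cm, and no two of those can share a stock rod, so at least 6 stock rods are needed.
A packing using 6 stock rods:
  stock rod 1: 600 + 225 + 100 = 925
  stock rod 2: 600 + 175 + 125 = 900
  stock rod 3: 550 + 125 + 125 + 100 = 900
  stock rod 4: 550 = 550
  stock rod 5: 550 = 550
  stock rod 6: 525 = 525
This matches the lower bound, so 6 is optimal.

6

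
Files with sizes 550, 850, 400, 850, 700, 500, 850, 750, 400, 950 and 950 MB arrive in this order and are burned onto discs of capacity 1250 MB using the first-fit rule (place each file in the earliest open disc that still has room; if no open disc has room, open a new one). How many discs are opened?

8

  550 → disc 1 (new)  [load 550/1250]
  850 → disc 2 (new)  [load 850/1250]
  400 → disc 1  [load 950/1250]
  850 → disc 3 (new)  [load 850/1250]
  700 → disc 4 (new)  [load 700/1250]
  500 → disc 4  [load 1200/1250]
  850 → disc 5 (new)  [load 850/1250]
  750 → disc 6 (new)  [load 750/1250]
  400 → disc 2  [load 1250/1250]
  950 → disc 7 (new)  [load 950/1250]
  950 → disc 8 (new)  [load 950/1250]
8 discs opened.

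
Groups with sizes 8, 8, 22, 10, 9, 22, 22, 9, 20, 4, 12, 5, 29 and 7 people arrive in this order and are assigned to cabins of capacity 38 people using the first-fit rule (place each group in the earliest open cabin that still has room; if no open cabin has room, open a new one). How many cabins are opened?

6

  8 → cabin 1 (new)  [load 8/38]
  8 → cabin 1  [load 16/38]
  22 → cabin 1  [load 38/38]
  10 → cabin 2 (new)  [load 10/38]
  9 → cabin 2  [load 19/38]
  22 → cabin 3 (new)  [load 22/38]
  22 → cabin 4 (new)  [load 22/38]
  9 → cabin 2  [load 28/38]
  20 → cabin 5 (new)  [load 20/38]
  4 → cabin 2  [load 32/38]
  12 → cabin 3  [load 34/38]
  5 → cabin 2  [load 37/38]
  29 → cabin 6 (new)  [load 29/38]
  7 → cabin 4  [load 29/38]
6 cabins opened.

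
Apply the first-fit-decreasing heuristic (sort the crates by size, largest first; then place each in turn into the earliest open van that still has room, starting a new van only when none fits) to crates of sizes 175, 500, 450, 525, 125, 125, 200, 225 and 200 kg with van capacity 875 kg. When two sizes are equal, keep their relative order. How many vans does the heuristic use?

Sorted descending: 525, 500, 450, 225, 200, 200, 175, 125, 125.
  525 → van 1 (new)  [load 525/875]
  500 → van 2 (new)  [load 500/875]
  450 → van 3 (new)  [load 450/875]
  225 → van 1  [load 750/875]
  200 → van 2  [load 700/875]
  200 → van 3  [load 650/875]
  175 → van 2  [load 875/875]
  125 → van 1  [load 875/875]
  125 → van 3  [load 775/875]
3 vans opened.

3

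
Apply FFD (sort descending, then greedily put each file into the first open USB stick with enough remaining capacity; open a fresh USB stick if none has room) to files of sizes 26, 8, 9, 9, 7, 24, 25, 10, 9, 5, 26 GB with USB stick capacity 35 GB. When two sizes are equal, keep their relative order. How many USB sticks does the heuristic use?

Sorted descending: 26, 26, 25, 24, 10, 9, 9, 9, 8, 7, 5.
  26 → USB stick 1 (new)  [load 26/35]
  26 → USB stick 2 (new)  [load 26/35]
  25 → USB stick 3 (new)  [load 25/35]
  24 → USB stick 4 (new)  [load 24/35]
  10 → USB stick 3  [load 35/35]
  9 → USB stick 1  [load 35/35]
  9 → USB stick 2  [load 35/35]
  9 → USB stick 4  [load 33/35]
  8 → USB stick 5 (new)  [load 8/35]
  7 → USB stick 5  [load 15/35]
  5 → USB stick 5  [load 20/35]
5 USB sticks opened.

5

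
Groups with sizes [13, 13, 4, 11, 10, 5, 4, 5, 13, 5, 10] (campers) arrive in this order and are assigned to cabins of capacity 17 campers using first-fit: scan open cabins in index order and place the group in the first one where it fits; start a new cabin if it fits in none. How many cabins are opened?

6

  13 → cabin 1 (new)  [load 13/17]
  13 → cabin 2 (new)  [load 13/17]
  4 → cabin 1  [load 17/17]
  11 → cabin 3 (new)  [load 11/17]
  10 → cabin 4 (new)  [load 10/17]
  5 → cabin 3  [load 16/17]
  4 → cabin 2  [load 17/17]
  5 → cabin 4  [load 15/17]
  13 → cabin 5 (new)  [load 13/17]
  5 → cabin 6 (new)  [load 5/17]
  10 → cabin 6  [load 15/17]
6 cabins opened.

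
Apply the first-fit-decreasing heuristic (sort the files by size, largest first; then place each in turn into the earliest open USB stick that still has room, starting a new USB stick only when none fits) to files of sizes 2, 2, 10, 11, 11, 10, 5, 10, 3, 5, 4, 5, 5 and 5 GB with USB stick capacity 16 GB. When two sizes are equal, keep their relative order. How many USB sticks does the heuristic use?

6

Sorted descending: 11, 11, 10, 10, 10, 5, 5, 5, 5, 5, 4, 3, 2, 2.
  11 → USB stick 1 (new)  [load 11/16]
  11 → USB stick 2 (new)  [load 11/16]
  10 → USB stick 3 (new)  [load 10/16]
  10 → USB stick 4 (new)  [load 10/16]
  10 → USB stick 5 (new)  [load 10/16]
  5 → USB stick 1  [load 16/16]
  5 → USB stick 2  [load 16/16]
  5 → USB stick 3  [load 15/16]
  5 → USB stick 4  [load 15/16]
  5 → USB stick 5  [load 15/16]
  4 → USB stick 6 (new)  [load 4/16]
  3 → USB stick 6  [load 7/16]
  2 → USB stick 6  [load 9/16]
  2 → USB stick 6  [load 11/16]
6 USB sticks opened.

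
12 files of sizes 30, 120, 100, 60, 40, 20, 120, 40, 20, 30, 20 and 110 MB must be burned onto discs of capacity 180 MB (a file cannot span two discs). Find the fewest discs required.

4

Total = 120 + 120 + 110 + 100 + 60 + 40 + 40 + 30 + 30 + 20 + 20 + 20 = 710 MB.
Lower bound: ⌈710/180⌉ = 4 discs.
A packing using 4 discs:
  disc 1: 120 + 60 = 180
  disc 2: 120 + 40 + 20 = 180
  disc 3: 110 + 40 + 30 = 180
  disc 4: 100 + 30 + 20 + 20 = 170
This matches the lower bound, so 4 is optimal.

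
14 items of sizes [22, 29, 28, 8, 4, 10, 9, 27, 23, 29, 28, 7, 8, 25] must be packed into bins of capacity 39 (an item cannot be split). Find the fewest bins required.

Total = 29 + 29 + 28 + 28 + 27 + 25 + 23 + 22 + 10 + 9 + 8 + 8 + 7 + 4 = 257.
Lower bound: ⌈257/39⌉ = 7 bins.
Also, 8 items each exceed 39/2, and no two of those can share a bin, so at least 8 bins are needed.
A packing using 8 bins:
  bin 1: 29 + 10 = 39
  bin 2: 29 + 9 = 38
  bin 3: 28 + 8 = 36
  bin 4: 28 + 8 = 36
  bin 5: 27 + 7 + 4 = 38
  bin 6: 25 = 25
  bin 7: 23 = 23
  bin 8: 22 = 22
This matches the lower bound, so 8 is optimal.

8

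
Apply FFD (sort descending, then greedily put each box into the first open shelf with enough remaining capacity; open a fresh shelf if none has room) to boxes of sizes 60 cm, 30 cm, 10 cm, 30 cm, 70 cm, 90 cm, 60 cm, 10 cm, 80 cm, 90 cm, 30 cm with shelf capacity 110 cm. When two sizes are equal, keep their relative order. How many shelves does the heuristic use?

Sorted descending: 90, 90, 80, 70, 60, 60, 30, 30, 30, 10, 10.
  90 → shelf 1 (new)  [load 90/110]
  90 → shelf 2 (new)  [load 90/110]
  80 → shelf 3 (new)  [load 80/110]
  70 → shelf 4 (new)  [load 70/110]
  60 → shelf 5 (new)  [load 60/110]
  60 → shelf 6 (new)  [load 60/110]
  30 → shelf 3  [load 110/110]
  30 → shelf 4  [load 100/110]
  30 → shelf 5  [load 90/110]
  10 → shelf 1  [load 100/110]
  10 → shelf 1  [load 110/110]
6 shelves opened.

6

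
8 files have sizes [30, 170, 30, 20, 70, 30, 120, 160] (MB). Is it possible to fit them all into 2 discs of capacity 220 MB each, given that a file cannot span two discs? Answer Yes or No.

No

Total = 630 MB; ⌈630/220⌉ = 3.
At least 3 discs are required, but only 2 are allowed.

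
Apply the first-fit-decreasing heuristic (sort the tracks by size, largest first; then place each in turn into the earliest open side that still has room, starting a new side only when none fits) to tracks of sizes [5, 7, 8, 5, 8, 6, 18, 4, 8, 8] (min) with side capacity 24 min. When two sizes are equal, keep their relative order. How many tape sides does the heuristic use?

4

Sorted descending: 18, 8, 8, 8, 8, 7, 6, 5, 5, 4.
  18 → side 1 (new)  [load 18/24]
  8 → side 2 (new)  [load 8/24]
  8 → side 2  [load 16/24]
  8 → side 2  [load 24/24]
  8 → side 3 (new)  [load 8/24]
  7 → side 3  [load 15/24]
  6 → side 1  [load 24/24]
  5 → side 3  [load 20/24]
  5 → side 4 (new)  [load 5/24]
  4 → side 3  [load 24/24]
4 tape sides opened.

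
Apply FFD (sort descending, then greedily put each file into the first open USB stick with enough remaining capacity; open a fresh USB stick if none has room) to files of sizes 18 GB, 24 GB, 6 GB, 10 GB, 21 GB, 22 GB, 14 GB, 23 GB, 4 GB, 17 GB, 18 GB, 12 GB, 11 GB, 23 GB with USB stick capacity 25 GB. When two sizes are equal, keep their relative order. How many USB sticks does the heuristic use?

10

Sorted descending: 24, 23, 23, 22, 21, 18, 18, 17, 14, 12, 11, 10, 6, 4.
  24 → USB stick 1 (new)  [load 24/25]
  23 → USB stick 2 (new)  [load 23/25]
  23 → USB stick 3 (new)  [load 23/25]
  22 → USB stick 4 (new)  [load 22/25]
  21 → USB stick 5 (new)  [load 21/25]
  18 → USB stick 6 (new)  [load 18/25]
  18 → USB stick 7 (new)  [load 18/25]
  17 → USB stick 8 (new)  [load 17/25]
  14 → USB stick 9 (new)  [load 14/25]
  12 → USB stick 10 (new)  [load 12/25]
  11 → USB stick 9  [load 25/25]
  10 → USB stick 10  [load 22/25]
  6 → USB stick 6  [load 24/25]
  4 → USB stick 5  [load 25/25]
10 USB sticks opened.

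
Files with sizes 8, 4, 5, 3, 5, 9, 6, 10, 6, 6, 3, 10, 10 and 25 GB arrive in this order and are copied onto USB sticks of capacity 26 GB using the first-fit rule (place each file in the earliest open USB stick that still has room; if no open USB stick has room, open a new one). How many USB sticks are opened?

5

  8 → USB stick 1 (new)  [load 8/26]
  4 → USB stick 1  [load 12/26]
  5 → USB stick 1  [load 17/26]
  3 → USB stick 1  [load 20/26]
  5 → USB stick 1  [load 25/26]
  9 → USB stick 2 (new)  [load 9/26]
  6 → USB stick 2  [load 15/26]
  10 → USB stick 2  [load 25/26]
  6 → USB stick 3 (new)  [load 6/26]
  6 → USB stick 3  [load 12/26]
  3 → USB stick 3  [load 15/26]
  10 → USB stick 3  [load 25/26]
  10 → USB stick 4 (new)  [load 10/26]
  25 → USB stick 5 (new)  [load 25/26]
5 USB sticks opened.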